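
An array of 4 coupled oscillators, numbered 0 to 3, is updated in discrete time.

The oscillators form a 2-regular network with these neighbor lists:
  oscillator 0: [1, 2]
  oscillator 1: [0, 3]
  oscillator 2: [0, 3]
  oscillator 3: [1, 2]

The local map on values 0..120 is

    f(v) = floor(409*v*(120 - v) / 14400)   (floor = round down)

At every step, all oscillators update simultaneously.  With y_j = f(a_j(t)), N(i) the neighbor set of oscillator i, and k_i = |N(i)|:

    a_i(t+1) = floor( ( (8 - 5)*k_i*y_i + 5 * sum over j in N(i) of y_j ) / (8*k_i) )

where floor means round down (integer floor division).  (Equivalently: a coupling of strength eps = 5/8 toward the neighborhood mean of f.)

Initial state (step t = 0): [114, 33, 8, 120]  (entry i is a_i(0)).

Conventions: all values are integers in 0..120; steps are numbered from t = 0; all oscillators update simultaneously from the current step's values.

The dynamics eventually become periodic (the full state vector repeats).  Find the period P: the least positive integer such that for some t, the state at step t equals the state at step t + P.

Simulating step by step:
t=0: [114, 33, 8, 120]
t=1: [40, 36, 15, 33]
t=2: [74, 85, 69, 70]
t=3: [93, 92, 98, 94]
t=4: [68, 71, 66, 67]
t=5: [99, 99, 100, 99]
t=6: [58, 59, 57, 58]
t=7: [101, 102, 101, 101]
t=8: [53, 53, 54, 53]
t=9: [100, 100, 100, 100]
t=10: [56, 56, 56, 56]
t=11: [101, 101, 101, 101]
t=12: [54, 54, 54, 54]
t=13: [101, 101, 101, 101]

Answer: 2
Key observation: The state at step 11, [101, 101, 101, 101], reappears at step 13 — and no state repeats earlier — so the cycle the system enters has period 2.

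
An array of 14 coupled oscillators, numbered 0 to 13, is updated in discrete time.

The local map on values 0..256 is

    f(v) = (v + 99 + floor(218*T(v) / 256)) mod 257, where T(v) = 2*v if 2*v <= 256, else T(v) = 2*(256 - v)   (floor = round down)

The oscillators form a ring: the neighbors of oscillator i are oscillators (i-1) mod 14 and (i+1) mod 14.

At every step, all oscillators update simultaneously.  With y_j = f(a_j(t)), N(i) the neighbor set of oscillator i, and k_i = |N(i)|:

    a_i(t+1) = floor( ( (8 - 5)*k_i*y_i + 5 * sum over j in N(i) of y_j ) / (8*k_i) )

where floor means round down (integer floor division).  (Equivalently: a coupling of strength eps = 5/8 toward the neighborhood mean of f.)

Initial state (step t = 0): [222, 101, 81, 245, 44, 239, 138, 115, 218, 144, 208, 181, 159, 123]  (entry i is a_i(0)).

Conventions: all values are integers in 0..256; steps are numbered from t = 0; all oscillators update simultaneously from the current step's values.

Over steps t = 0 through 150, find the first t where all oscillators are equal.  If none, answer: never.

Answer: never
Key observation: The state at step 8 reappears at step 10 — the system is in a cycle of period 2 from step 8 on.  No step 0..10 is synchronized, and the cycle repeats forever, so no step up to 150 (or ever) has all oscillators equal.

Derivation:
t=0: [222, 101, 81, 245, 44, 239, 138, 115, 218, 144, 208, 181, 159, 123]  (not all equal)
t=1: [135, 99, 91, 125, 148, 164, 149, 152, 149, 145, 151, 149, 163, 154]  (not all equal)
t=2: [155, 125, 122, 148, 171, 168, 168, 172, 173, 173, 173, 169, 168, 171]  (not all equal)
t=3: [168, 173, 174, 167, 162, 158, 158, 157, 156, 156, 156, 158, 158, 161]  (not all equal)
t=4: [159, 156, 156, 159, 163, 165, 166, 167, 167, 168, 167, 166, 165, 163]  (not all equal)
t=5: [165, 167, 167, 165, 163, 161, 160, 160, 159, 159, 160, 160, 161, 163]  (not all equal)
t=6: [161, 160, 160, 161, 162, 164, 164, 165, 165, 165, 165, 164, 164, 162]  (not all equal)
t=7: [164, 164, 164, 164, 163, 162, 161, 161, 161, 161, 161, 161, 162, 163]  (not all equal)
t=8: [162, 162, 162, 162, 163, 163, 164, 164, 164, 164, 164, 164, 163, 163]  (not all equal)
t=9: [163, 164, 164, 163, 163, 162, 162, 162, 162, 162, 162, 162, 162, 163]  (not all equal)
t=10: [162, 162, 162, 162, 163, 163, 164, 164, 164, 164, 164, 164, 163, 163]  (not all equal)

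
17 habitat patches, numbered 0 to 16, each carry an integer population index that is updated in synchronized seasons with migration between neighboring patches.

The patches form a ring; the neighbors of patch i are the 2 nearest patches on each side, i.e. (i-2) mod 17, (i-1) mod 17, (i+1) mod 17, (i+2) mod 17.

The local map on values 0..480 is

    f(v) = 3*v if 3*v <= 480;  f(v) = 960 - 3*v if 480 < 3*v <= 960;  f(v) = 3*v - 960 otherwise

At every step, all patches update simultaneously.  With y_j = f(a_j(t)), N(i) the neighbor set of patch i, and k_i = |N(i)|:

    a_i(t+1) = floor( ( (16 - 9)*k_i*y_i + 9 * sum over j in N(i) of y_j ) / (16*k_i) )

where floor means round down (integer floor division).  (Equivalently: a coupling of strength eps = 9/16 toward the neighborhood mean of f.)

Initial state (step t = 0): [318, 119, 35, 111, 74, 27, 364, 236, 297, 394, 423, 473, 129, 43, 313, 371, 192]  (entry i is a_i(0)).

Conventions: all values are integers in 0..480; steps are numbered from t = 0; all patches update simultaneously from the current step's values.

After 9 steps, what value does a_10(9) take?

Simulating step by step:
t=0: [318, 119, 35, 111, 74, 27, 364, 236, 297, 394, 423, 473, 129, 43, 313, 371, 192]
t=1: [143, 272, 175, 253, 188, 167, 145, 181, 158, 250, 295, 348, 298, 199, 157, 142, 243]
t=2: [361, 245, 354, 289, 388, 404, 435, 404, 367, 239, 150, 137, 168, 306, 358, 396, 307]
t=3: [137, 148, 135, 150, 200, 235, 270, 248, 243, 282, 372, 347, 342, 188, 157, 144, 114]
t=4: [408, 420, 411, 402, 334, 276, 214, 199, 190, 146, 137, 138, 184, 320, 379, 416, 396]
t=5: [268, 273, 239, 212, 154, 194, 269, 338, 385, 413, 411, 357, 319, 180, 207, 220, 244]
t=6: [196, 195, 258, 313, 356, 305, 220, 164, 192, 211, 202, 185, 162, 289, 282, 291, 231]
t=7: [291, 283, 204, 109, 124, 145, 272, 353, 371, 369, 378, 352, 343, 192, 179, 157, 250]
t=8: [198, 185, 278, 321, 339, 322, 211, 166, 146, 137, 141, 150, 181, 316, 344, 361, 245]
t=9: [283, 278, 171, 84, 89, 122, 278, 368, 419, 429, 426, 374, 317, 154, 140, 148, 234]

Answer: a_10(9) = 426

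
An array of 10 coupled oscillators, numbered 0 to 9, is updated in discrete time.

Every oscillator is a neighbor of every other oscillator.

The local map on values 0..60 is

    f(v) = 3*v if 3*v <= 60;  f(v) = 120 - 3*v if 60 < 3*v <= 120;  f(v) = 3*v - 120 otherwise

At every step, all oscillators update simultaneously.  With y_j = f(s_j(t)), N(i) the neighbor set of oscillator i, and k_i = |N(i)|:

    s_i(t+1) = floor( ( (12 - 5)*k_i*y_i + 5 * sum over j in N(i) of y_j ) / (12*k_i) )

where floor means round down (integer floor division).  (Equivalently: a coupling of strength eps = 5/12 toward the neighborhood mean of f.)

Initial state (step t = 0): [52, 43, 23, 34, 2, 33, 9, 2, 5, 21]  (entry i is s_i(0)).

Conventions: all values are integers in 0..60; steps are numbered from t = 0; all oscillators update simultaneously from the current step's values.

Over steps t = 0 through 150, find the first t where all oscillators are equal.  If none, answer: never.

Answer: never
Key observation: The state at step 22 reappears at step 26 — the system is in a cycle of period 4 from step 22 on.  No step 0..26 is synchronized, and the cycle repeats forever, so no step up to 150 (or ever) has all oscillators equal.

Derivation:
t=0: [52, 43, 23, 34, 2, 33, 9, 2, 5, 21]  (not all equal)
t=1: [30, 16, 38, 21, 14, 22, 25, 14, 19, 42]  (not all equal)
t=2: [34, 43, 21, 48, 40, 46, 42, 40, 48, 21]  (not all equal)
t=3: [19, 14, 40, 22, 9, 19, 13, 9, 22, 40]  (not all equal)
t=4: [47, 39, 16, 45, 31, 47, 37, 31, 45, 16]  (not all equal)
t=5: [22, 12, 36, 18, 25, 22, 15, 25, 18, 36]  (not all equal)
t=6: [48, 38, 25, 48, 43, 48, 43, 43, 48, 25]  (not all equal)
t=7: [23, 13, 34, 23, 14, 23, 14, 14, 23, 34]  (not all equal)
t=8: [46, 39, 28, 46, 41, 46, 41, 41, 46, 28]  (not all equal)
t=9: [16, 8, 26, 16, 8, 16, 8, 8, 16, 26]  (not all equal)
t=10: [43, 30, 39, 43, 30, 43, 30, 30, 43, 39]  (not all equal)
t=11: [12, 23, 9, 12, 23, 12, 23, 23, 12, 9]  (not all equal)
t=12: [37, 46, 33, 37, 46, 37, 46, 46, 37, 33]  (not all equal)
t=13: [11, 16, 18, 11, 16, 11, 16, 16, 11, 18]  (not all equal)
t=14: [37, 45, 49, 37, 45, 37, 45, 45, 37, 49]  (not all equal)
t=15: [11, 15, 21, 11, 15, 11, 15, 15, 11, 21]  (not all equal)
t=16: [37, 43, 50, 37, 43, 37, 43, 43, 37, 50]  (not all equal)
t=17: [10, 10, 22, 10, 10, 10, 10, 10, 10, 22]  (not all equal)
t=18: [32, 32, 45, 32, 32, 32, 32, 32, 32, 45]  (not all equal)
t=19: [23, 23, 18, 23, 23, 23, 23, 23, 23, 18]  (not all equal)
t=20: [51, 51, 52, 51, 51, 51, 51, 51, 51, 52]  (not all equal)
t=21: [33, 33, 34, 33, 33, 33, 33, 33, 33, 34]  (not all equal)
t=22: [20, 20, 19, 20, 20, 20, 20, 20, 20, 19]  (not all equal)
t=23: [59, 59, 58, 59, 59, 59, 59, 59, 59, 58]  (not all equal)
t=24: [56, 56, 55, 56, 56, 56, 56, 56, 56, 55]  (not all equal)
t=25: [47, 47, 46, 47, 47, 47, 47, 47, 47, 46]  (not all equal)
t=26: [20, 20, 19, 20, 20, 20, 20, 20, 20, 19]  (not all equal)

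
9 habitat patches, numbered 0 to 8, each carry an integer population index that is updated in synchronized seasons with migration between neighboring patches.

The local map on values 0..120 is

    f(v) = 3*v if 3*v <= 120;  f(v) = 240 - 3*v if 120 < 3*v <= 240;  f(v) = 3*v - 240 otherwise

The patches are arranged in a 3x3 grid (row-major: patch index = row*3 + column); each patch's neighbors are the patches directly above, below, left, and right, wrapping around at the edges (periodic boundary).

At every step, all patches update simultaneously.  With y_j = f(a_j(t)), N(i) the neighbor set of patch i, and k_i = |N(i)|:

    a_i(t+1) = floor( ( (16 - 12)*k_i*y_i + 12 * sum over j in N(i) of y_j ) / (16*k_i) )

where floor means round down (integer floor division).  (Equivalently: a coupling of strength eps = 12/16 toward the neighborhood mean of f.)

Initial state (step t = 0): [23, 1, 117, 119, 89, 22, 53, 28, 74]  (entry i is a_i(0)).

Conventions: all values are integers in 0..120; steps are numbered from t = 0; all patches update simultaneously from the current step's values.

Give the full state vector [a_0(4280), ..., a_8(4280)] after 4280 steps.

Simulating step by step:
t=0: [23, 1, 117, 119, 89, 22, 53, 28, 74]
t=1: [75, 55, 57, 74, 57, 67, 74, 45, 68]
t=2: [37, 67, 48, 30, 61, 45, 37, 63, 52]
t=3: [90, 68, 87, 94, 67, 87, 90, 67, 89]
t=4: [31, 33, 26, 33, 35, 29, 33, 34, 27]
t=5: [93, 95, 87, 96, 98, 89, 95, 97, 88]
t=6: [39, 42, 30, 42, 45, 34, 41, 44, 33]
t=7: [110, 107, 103, 111, 108, 102, 111, 108, 102]
t=8: [85, 81, 74, 85, 81, 75, 85, 81, 75]
t=9: [13, 8, 13, 12, 7, 13, 12, 7, 13]
t=10: [35, 28, 36, 34, 27, 35, 34, 27, 35]
t=11: [100, 91, 101, 99, 90, 100, 99, 90, 100]
t=12: [54, 42, 55, 53, 41, 54, 53, 41, 54]
t=13: [85, 101, 84, 86, 102, 85, 86, 102, 85]
t=14: [24, 45, 23, 25, 46, 24, 25, 46, 24]
t=15: [78, 90, 77, 78, 91, 77, 78, 91, 77]
t=16: [11, 22, 12, 11, 22, 12, 11, 22, 12]
t=17: [39, 54, 41, 39, 54, 41, 39, 54, 41]
t=18: [109, 92, 109, 109, 92, 109, 109, 92, 109]
t=19: [77, 55, 77, 77, 55, 77, 77, 55, 77]
t=20: [21, 50, 21, 21, 50, 21, 21, 50, 21]
t=21: [68, 79, 68, 68, 79, 68, 68, 79, 68]
t=22: [29, 15, 29, 29, 15, 29, 29, 15, 29]
t=23: [79, 60, 79, 79, 60, 79, 79, 60, 79]
t=24: [13, 38, 13, 13, 38, 13, 13, 38, 13]
t=25: [53, 85, 53, 53, 85, 53, 53, 85, 53]
t=26: [68, 39, 68, 68, 39, 68, 68, 39, 68]
t=27: [51, 86, 51, 51, 86, 51, 51, 86, 51]
t=28: [74, 43, 74, 74, 43, 74, 74, 43, 74]
t=29: [35, 76, 35, 35, 76, 35, 35, 76, 35]
t=30: [87, 46, 87, 87, 46, 87, 87, 46, 87]
t=31: [36, 71, 36, 36, 71, 36, 36, 71, 36]
t=32: [92, 57, 92, 92, 57, 92, 92, 57, 92]
t=33: [42, 56, 42, 42, 56, 42, 42, 56, 42]
t=34: [106, 87, 106, 106, 87, 106, 106, 87, 106]
t=35: [67, 42, 67, 67, 42, 67, 67, 42, 67]
t=36: [53, 85, 53, 53, 85, 53, 53, 85, 53]

Answer: [106, 87, 106, 106, 87, 106, 106, 87, 106]
Key observation: The state at step 25, [53, 85, 53, 53, 85, 53, 53, 85, 53], reappears at step 36: the system is in a cycle of period 11 from step 25 on.  Therefore the state at step 4280 equals the state at step 25 + ((4280 - 25) mod 11) = 34, which is [106, 87, 106, 106, 87, 106, 106, 87, 106].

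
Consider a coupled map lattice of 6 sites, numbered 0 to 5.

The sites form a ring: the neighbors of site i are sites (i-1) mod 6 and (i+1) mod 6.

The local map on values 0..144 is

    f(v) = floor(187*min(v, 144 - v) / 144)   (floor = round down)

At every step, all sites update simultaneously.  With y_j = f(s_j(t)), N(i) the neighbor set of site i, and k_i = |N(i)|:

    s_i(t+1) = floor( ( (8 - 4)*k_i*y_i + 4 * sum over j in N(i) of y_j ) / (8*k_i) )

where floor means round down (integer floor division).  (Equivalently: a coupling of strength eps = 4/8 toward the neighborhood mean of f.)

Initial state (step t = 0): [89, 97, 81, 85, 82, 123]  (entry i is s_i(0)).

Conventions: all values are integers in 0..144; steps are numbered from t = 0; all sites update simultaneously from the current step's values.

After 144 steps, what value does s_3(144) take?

Simulating step by step:
t=0: [89, 97, 81, 85, 82, 123]
t=1: [57, 68, 74, 78, 65, 51]
t=2: [75, 85, 88, 86, 79, 72]
t=3: [86, 78, 73, 76, 84, 89]
t=4: [76, 84, 89, 86, 78, 73]
t=5: [86, 78, 73, 76, 84, 89]

Answer: s_3(144) = 86
Key observation: The state at step 3, [86, 78, 73, 76, 84, 89], reappears at step 5: the system is in a cycle of period 2 from step 3 on.  Therefore the state at step 144 equals the state at step 3 + ((144 - 3) mod 2) = 4, which is [76, 84, 89, 86, 78, 73].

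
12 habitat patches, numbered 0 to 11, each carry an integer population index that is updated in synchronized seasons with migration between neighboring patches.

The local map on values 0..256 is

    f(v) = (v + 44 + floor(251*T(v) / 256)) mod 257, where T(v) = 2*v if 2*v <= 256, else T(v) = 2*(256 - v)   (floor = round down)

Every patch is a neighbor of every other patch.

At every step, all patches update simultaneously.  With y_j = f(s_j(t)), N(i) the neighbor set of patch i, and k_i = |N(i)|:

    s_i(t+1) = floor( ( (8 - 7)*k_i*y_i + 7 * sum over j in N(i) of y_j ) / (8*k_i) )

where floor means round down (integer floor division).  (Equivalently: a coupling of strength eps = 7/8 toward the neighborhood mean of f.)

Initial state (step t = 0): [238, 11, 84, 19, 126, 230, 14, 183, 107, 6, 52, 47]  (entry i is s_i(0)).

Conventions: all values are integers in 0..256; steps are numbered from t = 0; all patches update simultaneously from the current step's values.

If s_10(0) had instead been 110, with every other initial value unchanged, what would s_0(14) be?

Answer: s_0(14) = 156
Key observation: This trace re-runs the system from the modified initial state.

Derivation:
t=0: [238, 11, 84, 19, 126, 230, 14, 183, 107, 6, 110, 47]
t=1: [94, 95, 93, 96, 99, 94, 95, 97, 96, 94, 96, 100]
t=2: [70, 70, 69, 70, 70, 70, 70, 70, 70, 70, 70, 70]
t=3: [250, 250, 250, 250, 250, 250, 250, 250, 250, 250, 250, 250]
t=4: [48, 48, 48, 48, 48, 48, 48, 48, 48, 48, 48, 48]
t=5: [186, 186, 186, 186, 186, 186, 186, 186, 186, 186, 186, 186]
t=6: [110, 110, 110, 110, 110, 110, 110, 110, 110, 110, 110, 110]
t=7: [112, 112, 112, 112, 112, 112, 112, 112, 112, 112, 112, 112]
t=8: [118, 118, 118, 118, 118, 118, 118, 118, 118, 118, 118, 118]
t=9: [136, 136, 136, 136, 136, 136, 136, 136, 136, 136, 136, 136]
t=10: [158, 158, 158, 158, 158, 158, 158, 158, 158, 158, 158, 158]
t=11: [137, 137, 137, 137, 137, 137, 137, 137, 137, 137, 137, 137]
t=12: [157, 157, 157, 157, 157, 157, 157, 157, 157, 157, 157, 157]
t=13: [138, 138, 138, 138, 138, 138, 138, 138, 138, 138, 138, 138]
t=14: [156, 156, 156, 156, 156, 156, 156, 156, 156, 156, 156, 156]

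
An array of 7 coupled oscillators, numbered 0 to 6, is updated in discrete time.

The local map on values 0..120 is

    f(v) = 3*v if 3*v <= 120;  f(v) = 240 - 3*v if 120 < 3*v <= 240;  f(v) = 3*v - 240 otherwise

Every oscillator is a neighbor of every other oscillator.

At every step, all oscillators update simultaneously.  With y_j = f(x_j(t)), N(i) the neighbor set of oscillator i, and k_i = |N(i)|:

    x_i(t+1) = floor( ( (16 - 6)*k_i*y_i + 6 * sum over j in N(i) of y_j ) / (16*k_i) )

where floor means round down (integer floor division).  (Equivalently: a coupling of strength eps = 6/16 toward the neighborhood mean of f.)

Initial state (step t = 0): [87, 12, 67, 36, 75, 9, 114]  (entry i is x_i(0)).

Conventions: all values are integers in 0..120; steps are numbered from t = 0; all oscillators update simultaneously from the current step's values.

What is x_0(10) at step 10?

Answer: x_0(10) = 71

Derivation:
t=0: [87, 12, 67, 36, 75, 9, 114]
t=1: [33, 42, 43, 82, 30, 36, 79]
t=2: [88, 97, 95, 36, 83, 93, 34]
t=3: [37, 52, 48, 84, 28, 45, 81]
t=4: [93, 78, 84, 37, 78, 90, 32]
t=5: [40, 22, 25, 81, 22, 35, 72]
t=6: [96, 65, 70, 30, 65, 87, 42]
t=7: [51, 49, 41, 75, 49, 36, 88]
t=8: [82, 85, 99, 42, 85, 94, 47]
t=9: [25, 30, 53, 85, 30, 45, 77]
t=10: [71, 79, 74, 37, 79, 88, 34]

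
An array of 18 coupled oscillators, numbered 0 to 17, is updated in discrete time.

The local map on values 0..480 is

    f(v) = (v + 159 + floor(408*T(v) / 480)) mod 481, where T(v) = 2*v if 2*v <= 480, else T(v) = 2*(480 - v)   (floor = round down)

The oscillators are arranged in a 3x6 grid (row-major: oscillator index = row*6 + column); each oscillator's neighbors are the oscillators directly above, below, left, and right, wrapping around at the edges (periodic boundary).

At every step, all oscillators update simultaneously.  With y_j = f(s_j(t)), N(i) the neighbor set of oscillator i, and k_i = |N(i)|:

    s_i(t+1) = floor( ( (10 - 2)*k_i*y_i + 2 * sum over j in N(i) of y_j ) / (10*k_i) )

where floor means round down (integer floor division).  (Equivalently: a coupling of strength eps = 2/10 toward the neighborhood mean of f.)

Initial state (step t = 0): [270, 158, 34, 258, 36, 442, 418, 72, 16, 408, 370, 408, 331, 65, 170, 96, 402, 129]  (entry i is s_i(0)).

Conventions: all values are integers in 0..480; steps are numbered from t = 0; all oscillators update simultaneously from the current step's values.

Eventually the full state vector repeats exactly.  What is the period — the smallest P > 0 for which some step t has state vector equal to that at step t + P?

Simulating step by step:
t=0: [270, 158, 34, 258, 36, 442, 418, 72, 16, 408, 370, 408, 331, 65, 170, 96, 402, 129]
t=1: [281, 145, 237, 307, 252, 186, 217, 324, 209, 224, 232, 198, 252, 310, 169, 377, 216, 64]
t=2: [279, 113, 289, 280, 304, 201, 265, 256, 243, 278, 296, 223, 312, 260, 160, 231, 267, 313]
t=3: [301, 431, 292, 297, 280, 232, 304, 321, 309, 299, 287, 278, 279, 307, 149, 291, 302, 273]
t=4: [280, 209, 272, 286, 296, 302, 282, 266, 267, 284, 292, 298, 295, 265, 120, 278, 284, 300]
t=5: [293, 254, 284, 293, 286, 283, 295, 303, 290, 295, 289, 285, 288, 288, 62, 283, 293, 284]
t=6: [289, 310, 297, 288, 292, 294, 287, 284, 292, 287, 290, 293, 291, 294, 319, 295, 289, 294]
t=7: [290, 279, 285, 291, 289, 288, 292, 293, 288, 292, 290, 288, 290, 287, 273, 286, 290, 288]
t=8: [291, 296, 294, 290, 291, 291, 289, 289, 292, 289, 290, 291, 291, 293, 300, 293, 291, 291]
t=9: [289, 286, 287, 290, 290, 290, 290, 290, 288, 290, 290, 290, 289, 287, 284, 288, 289, 290]
t=10: [291, 292, 292, 291, 291, 291, 291, 291, 292, 291, 291, 291, 291, 292, 294, 292, 291, 291]
t=11: [289, 289, 289, 289, 290, 290, 290, 289, 289, 289, 290, 290, 289, 289, 288, 289, 289, 290]
t=12: [291, 291, 291, 291, 291, 291, 291, 291, 291, 291, 291, 291, 291, 291, 291, 291, 291, 291]
t=13: [290, 290, 290, 290, 290, 290, 290, 290, 290, 290, 290, 290, 290, 290, 290, 290, 290, 290]
t=14: [291, 291, 291, 291, 291, 291, 291, 291, 291, 291, 291, 291, 291, 291, 291, 291, 291, 291]

Answer: 2
Key observation: The state at step 12, [291, 291, 291, 291, 291, 291, 291, 291, 291, 291, 291, 291, 291, 291, 291, 291, 291, 291], reappears at step 14 — and no state repeats earlier — so the cycle the system enters has period 2.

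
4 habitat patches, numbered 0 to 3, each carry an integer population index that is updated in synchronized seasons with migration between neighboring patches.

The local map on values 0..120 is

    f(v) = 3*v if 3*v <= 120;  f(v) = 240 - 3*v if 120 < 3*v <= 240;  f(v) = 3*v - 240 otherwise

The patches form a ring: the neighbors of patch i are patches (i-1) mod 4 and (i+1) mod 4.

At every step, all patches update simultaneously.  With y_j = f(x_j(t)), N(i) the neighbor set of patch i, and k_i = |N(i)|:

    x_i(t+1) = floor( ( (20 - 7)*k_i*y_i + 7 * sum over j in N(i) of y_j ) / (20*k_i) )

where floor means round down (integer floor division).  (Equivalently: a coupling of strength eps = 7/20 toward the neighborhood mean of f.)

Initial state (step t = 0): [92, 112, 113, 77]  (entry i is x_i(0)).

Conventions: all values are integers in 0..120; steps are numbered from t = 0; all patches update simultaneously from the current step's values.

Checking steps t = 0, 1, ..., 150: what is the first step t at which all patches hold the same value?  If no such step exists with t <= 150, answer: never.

Simulating step by step:
t=0: [92, 112, 113, 77]  (not all equal)
t=1: [41, 86, 82, 29]  (not all equal)
t=2: [94, 33, 22, 78]  (not all equal)
t=3: [45, 83, 61, 22]  (not all equal)
t=4: [81, 34, 50, 71]  (not all equal)
t=5: [24, 82, 81, 33]  (not all equal)
t=6: [65, 17, 20, 77]  (not all equal)
t=7: [39, 51, 49, 24]  (not all equal)
t=8: [103, 93, 88, 83]  (not all equal)
t=9: [53, 41, 24, 22]  (not all equal)
t=10: [84, 102, 78, 69]  (not all equal)
t=11: [25, 46, 21, 24]  (not all equal)
t=12: [79, 90, 71, 70]  (not all equal)
t=13: [12, 24, 28, 24]  (not all equal)
t=14: [48, 67, 79, 67]  (not all equal)
t=15: [76, 42, 15, 42]  (not all equal)
t=16: [47, 84, 69, 84]  (not all equal)
t=17: [68, 30, 25, 30]  (not all equal)
t=18: [54, 77, 80, 77]  (not all equal)
t=19: [53, 19, 3, 19]  (not all equal)
t=20: [72, 52, 25, 52]  (not all equal)
t=21: [45, 71, 78, 71]  (not all equal)
t=22: [77, 36, 13, 36]  (not all equal)
t=23: [43, 78, 63, 78]  (not all equal)
t=24: [74, 32, 35, 32]  (not all equal)
t=25: [45, 83, 101, 83]  (not all equal)
t=26: [71, 35, 44, 35]  (not all equal)
t=27: [54, 91, 106, 91]  (not all equal)
t=28: [62, 48, 62, 48]  (not all equal)
t=29: [68, 81, 68, 81]  (not all equal)
t=30: [24, 14, 24, 14]  (not all equal)
t=31: [61, 52, 61, 52]  (not all equal)
t=32: [66, 74, 66, 74]  (not all equal)
t=33: [33, 26, 33, 26]  (not all equal)
t=34: [91, 85, 91, 85]  (not all equal)
t=35: [26, 21, 26, 21]  (not all equal)
t=36: [72, 68, 72, 68]  (not all equal)
t=37: [28, 31, 28, 31]  (not all equal)
t=38: [87, 89, 87, 89]  (not all equal)
t=39: [23, 24, 23, 24]  (not all equal)
t=40: [70, 70, 70, 70]  (all equal)

Answer: 40
Key observation: Synchronization is absorbing here: once all patches are equal they stay equal, and step 40 is the first all-equal step.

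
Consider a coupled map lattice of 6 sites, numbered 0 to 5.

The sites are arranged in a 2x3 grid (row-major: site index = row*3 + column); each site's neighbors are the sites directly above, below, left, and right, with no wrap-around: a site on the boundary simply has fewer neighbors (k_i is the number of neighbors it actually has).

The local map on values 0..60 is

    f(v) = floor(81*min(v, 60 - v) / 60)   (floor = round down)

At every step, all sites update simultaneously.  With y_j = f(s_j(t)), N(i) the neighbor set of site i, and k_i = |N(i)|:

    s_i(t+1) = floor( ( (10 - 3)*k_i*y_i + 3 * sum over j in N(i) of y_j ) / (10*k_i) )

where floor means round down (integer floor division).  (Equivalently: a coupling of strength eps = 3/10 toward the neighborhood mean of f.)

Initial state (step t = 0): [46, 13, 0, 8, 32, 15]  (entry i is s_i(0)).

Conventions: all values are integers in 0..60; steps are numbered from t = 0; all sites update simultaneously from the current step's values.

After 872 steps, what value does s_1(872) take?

Simulating step by step:
t=0: [46, 13, 0, 8, 32, 15]
t=1: [16, 17, 5, 15, 30, 19]
t=2: [21, 22, 11, 23, 34, 24]
t=3: [28, 28, 18, 31, 33, 29]
t=4: [37, 35, 28, 38, 36, 36]
t=5: [31, 33, 35, 29, 31, 32]
t=6: [38, 36, 34, 39, 38, 36]
t=7: [29, 31, 34, 28, 29, 32]
t=8: [38, 38, 35, 37, 38, 37]
t=9: [29, 29, 32, 30, 29, 31]
t=10: [39, 38, 37, 39, 39, 38]
t=11: [28, 29, 30, 28, 28, 29]
t=12: [37, 38, 39, 37, 37, 38]
t=13: [30, 29, 28, 31, 30, 29]
t=14: [39, 39, 37, 39, 39, 38]
t=15: [28, 28, 30, 28, 28, 29]
t=16: [37, 37, 39, 37, 37, 38]
t=17: [31, 30, 28, 31, 30, 29]
t=18: [39, 39, 37, 39, 39, 38]

Answer: s_1(872) = 37
Key observation: The state at step 14, [39, 39, 37, 39, 39, 38], reappears at step 18: the system is in a cycle of period 4 from step 14 on.  Therefore the state at step 872 equals the state at step 14 + ((872 - 14) mod 4) = 16, which is [37, 37, 39, 37, 37, 38].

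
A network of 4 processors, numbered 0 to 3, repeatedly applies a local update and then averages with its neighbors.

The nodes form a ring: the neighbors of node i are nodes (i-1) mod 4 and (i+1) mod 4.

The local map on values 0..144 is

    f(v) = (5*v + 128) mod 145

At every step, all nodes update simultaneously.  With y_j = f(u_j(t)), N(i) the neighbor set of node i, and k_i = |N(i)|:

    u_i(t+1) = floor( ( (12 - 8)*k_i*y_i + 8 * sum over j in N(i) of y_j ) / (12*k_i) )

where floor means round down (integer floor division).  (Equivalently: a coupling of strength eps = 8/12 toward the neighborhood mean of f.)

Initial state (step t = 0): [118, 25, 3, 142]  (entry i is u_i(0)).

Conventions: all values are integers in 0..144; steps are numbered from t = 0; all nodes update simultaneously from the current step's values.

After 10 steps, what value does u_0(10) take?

Simulating step by step:
t=0: [118, 25, 3, 142]
t=1: [119, 129, 121, 131]
t=2: [83, 66, 38, 69]
t=3: [56, 53, 29, 58]
t=4: [116, 116, 119, 124]
t=5: [93, 133, 98, 98]
t=6: [39, 39, 48, 29]
t=7: [64, 48, 79, 79]
t=8: [59, 59, 84, 63]
t=9: [91, 126, 84, 84]
t=10: [49, 49, 86, 76]

Answer: u_0(10) = 49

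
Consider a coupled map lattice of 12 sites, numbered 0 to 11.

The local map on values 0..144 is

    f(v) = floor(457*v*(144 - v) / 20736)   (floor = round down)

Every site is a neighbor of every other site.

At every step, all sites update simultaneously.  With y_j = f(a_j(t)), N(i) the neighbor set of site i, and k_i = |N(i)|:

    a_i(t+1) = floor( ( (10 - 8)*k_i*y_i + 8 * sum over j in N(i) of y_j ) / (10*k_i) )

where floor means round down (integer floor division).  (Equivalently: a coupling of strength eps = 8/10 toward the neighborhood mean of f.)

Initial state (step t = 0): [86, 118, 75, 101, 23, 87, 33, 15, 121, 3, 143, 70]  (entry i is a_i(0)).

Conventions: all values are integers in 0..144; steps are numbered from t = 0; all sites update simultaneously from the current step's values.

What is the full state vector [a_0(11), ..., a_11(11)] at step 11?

Simulating step by step:
t=0: [86, 118, 75, 101, 23, 87, 33, 15, 121, 3, 143, 70]
t=1: [76, 71, 77, 74, 70, 76, 73, 68, 70, 63, 63, 77]
t=2: [113, 113, 113, 113, 113, 113, 113, 113, 113, 113, 113, 113]
t=3: [77, 77, 77, 77, 77, 77, 77, 77, 77, 77, 77, 77]
t=4: [113, 113, 113, 113, 113, 113, 113, 113, 113, 113, 113, 113]
t=5: [77, 77, 77, 77, 77, 77, 77, 77, 77, 77, 77, 77]
t=6: [113, 113, 113, 113, 113, 113, 113, 113, 113, 113, 113, 113]
t=7: [77, 77, 77, 77, 77, 77, 77, 77, 77, 77, 77, 77]
t=8: [113, 113, 113, 113, 113, 113, 113, 113, 113, 113, 113, 113]
t=9: [77, 77, 77, 77, 77, 77, 77, 77, 77, 77, 77, 77]
t=10: [113, 113, 113, 113, 113, 113, 113, 113, 113, 113, 113, 113]
t=11: [77, 77, 77, 77, 77, 77, 77, 77, 77, 77, 77, 77]

Answer: [77, 77, 77, 77, 77, 77, 77, 77, 77, 77, 77, 77]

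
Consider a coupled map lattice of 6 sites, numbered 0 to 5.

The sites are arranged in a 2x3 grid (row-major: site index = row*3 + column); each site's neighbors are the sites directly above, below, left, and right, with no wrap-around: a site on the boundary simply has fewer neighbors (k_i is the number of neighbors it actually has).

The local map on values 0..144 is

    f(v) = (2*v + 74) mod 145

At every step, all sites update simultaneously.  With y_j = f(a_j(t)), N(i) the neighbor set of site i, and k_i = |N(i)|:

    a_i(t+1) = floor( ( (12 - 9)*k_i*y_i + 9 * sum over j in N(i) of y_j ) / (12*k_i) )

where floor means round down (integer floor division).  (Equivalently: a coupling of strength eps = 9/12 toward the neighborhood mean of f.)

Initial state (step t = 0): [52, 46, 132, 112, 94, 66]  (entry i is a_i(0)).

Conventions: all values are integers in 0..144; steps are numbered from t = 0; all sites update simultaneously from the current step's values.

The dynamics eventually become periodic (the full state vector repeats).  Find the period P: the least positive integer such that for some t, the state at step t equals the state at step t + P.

Answer: 2
Key observation: The state at step 96, [36, 106, 36, 106, 36, 106], reappears at step 98 — and no state repeats earlier — so the cycle the system enters has period 2.

Derivation:
t=0: [52, 46, 132, 112, 94, 66]
t=1: [19, 54, 42, 58, 51, 77]
t=2: [58, 48, 48, 64, 49, 37]
t=3: [42, 30, 16, 41, 28, 20]
t=4: [57, 95, 119, 56, 97, 117]
t=5: [70, 76, 56, 72, 75, 58]
t=6: [75, 67, 57, 73, 69, 56]
t=7: [71, 63, 49, 73, 61, 51]
t=8: [66, 51, 39, 64, 53, 37]
t=9: [48, 33, 14, 50, 31, 16]
t=10: [69, 100, 117, 67, 102, 115]
t=11: [88, 86, 58, 90, 84, 60]
t=12: [105, 87, 67, 103, 89, 65]
t=13: [124, 103, 76, 126, 101, 78]
t=14: [72, 94, 102, 70, 96, 100]
t=15: [88, 111, 125, 90, 109, 127]
t=16: [69, 36, 25, 67, 38, 23]
t=17: [40, 49, 76, 42, 47, 78]
t=18: [17, 35, 62, 15, 37, 60]
t=19: [120, 77, 85, 67, 75, 33]
t=20: [60, 71, 108, 54, 91, 101]
t=21: [52, 57, 75, 69, 87, 74]
t=22: [49, 64, 64, 67, 72, 87]
t=23: [51, 53, 74, 53, 74, 74]
t=24: [34, 55, 61, 49, 56, 77]
t=25: [60, 68, 58, 75, 47, 55]
t=26: [66, 45, 50, 46, 51, 35]
t=27: [30, 35, 68, 39, 53, 58]
t=28: [90, 94, 87, 65, 57, 48]
t=29: [93, 93, 79, 71, 61, 61]
t=30: [98, 92, 84, 80, 72, 64]
t=31: [107, 102, 88, 96, 83, 78]
t=32: [131, 119, 108, 119, 108, 96]
t=33: [28, 17, 53, 22, 41, 30]
t=34: [117, 71, 99, 82, 92, 50]
t=35: [66, 82, 69, 72, 76, 97]
t=36: [77, 75, 97, 71, 92, 86]
t=37: [77, 99, 98, 91, 91, 113]
t=38: [110, 111, 82, 100, 89, 91]
t=39: [51, 52, 67, 73, 88, 102]
t=40: [48, 58, 78, 69, 86, 96]
t=41: [48, 64, 83, 64, 83, 100]
t=42: [49, 68, 93, 59, 84, 103]
t=43: [48, 76, 103, 58, 86, 113]
t=44: [53, 85, 67, 58, 59, 91]
t=45: [62, 61, 94, 42, 75, 69]
t=46: [37, 75, 73, 52, 52, 90]
t=47: [42, 47, 89, 21, 63, 67]
t=48: [55, 49, 59, 54, 64, 76]
t=49: [33, 42, 52, 45, 50, 59]
t=50: [47, 53, 30, 68, 27, 35]
t=51: [43, 80, 100, 72, 93, 134]
t=52: [64, 87, 85, 67, 82, 104]
t=53: [76, 88, 114, 72, 99, 106]
t=54: [87, 81, 95, 96, 111, 87]
t=55: [105, 79, 102, 71, 80, 72]
t=56: [94, 112, 93, 103, 80, 101]
t=57: [82, 82, 80, 111, 90, 109]
t=58: [60, 96, 57, 77, 52, 74]
t=59: [88, 61, 85, 51, 78, 47]
t=60: [57, 85, 52, 79, 47, 74]
t=61: [80, 49, 74, 46, 71, 40]
t=62: [40, 66, 32, 65, 32, 57]
t=63: [47, 86, 73, 69, 75, 114]
t=64: [68, 69, 61, 55, 64, 60]
t=65: [56, 60, 56, 55, 53, 52]
t=66: [43, 41, 41, 38, 39, 36]
t=67: [9, 11, 7, 9, 6, 7]
t=68: [93, 90, 91, 89, 90, 87]
t=69: [109, 111, 107, 110, 107, 108]
t=70: [4, 73, 38, 55, 38, 107]
t=71: [63, 41, 83, 42, 65, 39]
t=72: [22, 55, 30, 46, 22, 59]
t=73: [52, 102, 65, 93, 56, 106]
t=74: [101, 66, 117, 56, 107, 72]
t=75: [71, 88, 54, 113, 79, 78]
t=76: [60, 75, 80, 61, 71, 67]
t=77: [61, 72, 75, 57, 66, 75]
t=78: [56, 66, 76, 52, 64, 72]
t=79: [45, 60, 70, 45, 56, 70]
t=80: [30, 44, 61, 27, 44, 58]
t=81: [87, 54, 36, 88, 51, 36]
t=82: [79, 43, 14, 76, 43, 12]
t=83: [57, 54, 67, 58, 52, 68]
t=84: [41, 44, 54, 39, 45, 52]
t=85: [11, 21, 28, 13, 19, 29]
t=86: [105, 113, 125, 103, 115, 123]
t=87: [89, 49, 23, 91, 47, 25]
t=88: [78, 69, 86, 76, 71, 84]
t=89: [76, 81, 86, 78, 79, 88]
t=90: [86, 90, 98, 84, 92, 96]
t=91: [102, 112, 117, 104, 110, 119]
t=92: [87, 40, 15, 85, 42, 13]
t=93: [66, 57, 66, 68, 55, 68]
t=94: [55, 51, 55, 53, 53, 53]
t=95: [34, 36, 34, 36, 34, 36]
t=96: [36, 106, 36, 106, 36, 106]
t=97: [106, 36, 106, 36, 106, 36]
t=98: [36, 106, 36, 106, 36, 106]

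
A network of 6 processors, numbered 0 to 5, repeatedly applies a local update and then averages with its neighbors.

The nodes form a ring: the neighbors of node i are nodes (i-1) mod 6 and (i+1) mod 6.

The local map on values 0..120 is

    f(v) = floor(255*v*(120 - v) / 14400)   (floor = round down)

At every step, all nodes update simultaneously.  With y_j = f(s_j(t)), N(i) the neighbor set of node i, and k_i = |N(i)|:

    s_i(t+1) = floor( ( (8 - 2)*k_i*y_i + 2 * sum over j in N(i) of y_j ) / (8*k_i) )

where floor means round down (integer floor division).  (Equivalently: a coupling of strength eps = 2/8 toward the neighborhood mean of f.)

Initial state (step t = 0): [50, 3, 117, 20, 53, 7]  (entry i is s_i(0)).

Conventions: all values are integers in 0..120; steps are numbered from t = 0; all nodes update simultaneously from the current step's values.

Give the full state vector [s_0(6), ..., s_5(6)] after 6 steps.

Simulating step by step:
t=0: [50, 3, 117, 20, 53, 7]
t=1: [48, 12, 9, 34, 52, 25]
t=2: [53, 26, 21, 48, 58, 46]
t=3: [59, 44, 40, 58, 62, 60]
t=4: [62, 59, 57, 62, 63, 63]
t=5: [63, 63, 63, 63, 63, 63]
t=6: [63, 63, 63, 63, 63, 63]

Answer: [63, 63, 63, 63, 63, 63]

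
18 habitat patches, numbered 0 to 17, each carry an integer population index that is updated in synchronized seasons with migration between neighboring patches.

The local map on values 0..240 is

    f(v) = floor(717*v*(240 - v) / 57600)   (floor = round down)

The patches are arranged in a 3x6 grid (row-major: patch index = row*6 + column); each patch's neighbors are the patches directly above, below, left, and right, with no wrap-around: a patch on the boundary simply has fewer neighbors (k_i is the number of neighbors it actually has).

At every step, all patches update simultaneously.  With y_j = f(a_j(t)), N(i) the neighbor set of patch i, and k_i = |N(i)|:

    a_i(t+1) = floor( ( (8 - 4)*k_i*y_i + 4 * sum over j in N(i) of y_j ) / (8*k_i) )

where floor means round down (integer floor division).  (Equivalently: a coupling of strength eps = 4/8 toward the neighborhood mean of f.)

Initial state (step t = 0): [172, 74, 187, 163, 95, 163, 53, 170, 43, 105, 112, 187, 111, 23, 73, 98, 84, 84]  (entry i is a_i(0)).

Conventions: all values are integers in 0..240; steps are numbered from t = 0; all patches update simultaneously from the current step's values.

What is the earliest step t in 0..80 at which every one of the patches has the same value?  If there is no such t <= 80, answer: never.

Answer: never
Key observation: The state at step 24 reappears at step 26 — the system is in a cycle of period 2 from step 24 on.  No step 0..26 is synchronized, and the cycle repeats forever, so no step up to 80 (or ever) has all patches equal.

Derivation:
t=0: [172, 74, 187, 163, 95, 163, 53, 170, 43, 105, 112, 187, 111, 23, 73, 98, 84, 84]  (not all equal)
t=1: [141, 145, 130, 156, 167, 151, 140, 129, 127, 164, 168, 144, 135, 110, 132, 168, 167, 153]  (not all equal)
t=2: [172, 173, 174, 162, 155, 164, 174, 176, 175, 157, 153, 166, 176, 177, 172, 155, 153, 163]  (not all equal)
t=3: [144, 143, 144, 156, 161, 156, 141, 140, 144, 159, 162, 155, 140, 139, 146, 160, 163, 157]  (not all equal)
t=4: [172, 172, 170, 163, 159, 162, 173, 173, 170, 161, 158, 162, 173, 173, 169, 160, 157, 161]  (not all equal)
t=5: [144, 145, 148, 155, 159, 157, 144, 144, 148, 157, 160, 157, 144, 144, 149, 157, 160, 158]  (not all equal)
t=6: [171, 171, 168, 163, 160, 161, 172, 171, 168, 162, 159, 161, 172, 171, 167, 162, 159, 160]  (not all equal)
t=7: [145, 146, 150, 155, 158, 158, 145, 146, 150, 156, 159, 158, 145, 146, 151, 156, 159, 159]  (not all equal)
t=8: [170, 169, 167, 164, 161, 161, 170, 169, 167, 163, 160, 160, 170, 169, 167, 163, 160, 160]  (not all equal)
t=9: [148, 149, 151, 155, 157, 158, 148, 149, 151, 155, 158, 158, 148, 149, 151, 155, 158, 159]  (not all equal)
t=10: [168, 168, 166, 164, 162, 161, 168, 168, 166, 164, 161, 160, 168, 168, 166, 164, 161, 160]  (not all equal)
t=11: [150, 150, 152, 154, 157, 158, 150, 150, 152, 155, 157, 158, 150, 150, 152, 155, 157, 158]  (not all equal)
t=12: [168, 167, 166, 164, 162, 161, 168, 167, 166, 164, 162, 161, 168, 167, 166, 164, 162, 161]  (not all equal)
t=13: [150, 151, 152, 154, 156, 157, 150, 151, 152, 154, 156, 157, 150, 151, 152, 154, 156, 157]  (not all equal)
t=14: [167, 167, 165, 164, 163, 162, 167, 167, 165, 164, 163, 162, 167, 167, 165, 164, 163, 162]  (not all equal)
t=15: [151, 151, 153, 155, 156, 156, 151, 151, 153, 155, 156, 156, 151, 151, 153, 155, 156, 156]  (not all equal)
t=16: [167, 166, 165, 164, 163, 163, 167, 166, 165, 164, 163, 163, 167, 166, 165, 164, 163, 163]  (not all equal)
t=17: [151, 152, 153, 155, 155, 156, 151, 152, 153, 155, 155, 156, 151, 152, 153, 155, 155, 156]  (not all equal)
t=18: [166, 166, 165, 164, 163, 163, 166, 166, 165, 164, 163, 163, 166, 166, 165, 164, 163, 163]  (not all equal)
t=19: [152, 152, 153, 155, 155, 156, 152, 152, 153, 155, 155, 156, 152, 152, 153, 155, 155, 156]  (not all equal)
t=20: [166, 165, 165, 164, 163, 163, 166, 165, 165, 164, 163, 163, 166, 165, 165, 164, 163, 163]  (not all equal)
t=21: [152, 153, 154, 155, 155, 156, 152, 153, 154, 155, 155, 156, 152, 153, 154, 155, 155, 156]  (not all equal)
t=22: [165, 165, 164, 164, 163, 163, 165, 165, 164, 164, 163, 163, 165, 165, 164, 164, 163, 163]  (not all equal)
t=23: [154, 154, 154, 155, 155, 156, 154, 154, 154, 155, 155, 156, 154, 154, 154, 155, 155, 156]  (not all equal)
t=24: [164, 164, 164, 164, 163, 163, 164, 164, 164, 164, 163, 163, 164, 164, 164, 164, 163, 163]  (not all equal)
t=25: [155, 155, 155, 155, 155, 156, 155, 155, 155, 155, 155, 156, 155, 155, 155, 155, 155, 156]  (not all equal)
t=26: [164, 164, 164, 164, 163, 163, 164, 164, 164, 164, 163, 163, 164, 164, 164, 164, 163, 163]  (not all equal)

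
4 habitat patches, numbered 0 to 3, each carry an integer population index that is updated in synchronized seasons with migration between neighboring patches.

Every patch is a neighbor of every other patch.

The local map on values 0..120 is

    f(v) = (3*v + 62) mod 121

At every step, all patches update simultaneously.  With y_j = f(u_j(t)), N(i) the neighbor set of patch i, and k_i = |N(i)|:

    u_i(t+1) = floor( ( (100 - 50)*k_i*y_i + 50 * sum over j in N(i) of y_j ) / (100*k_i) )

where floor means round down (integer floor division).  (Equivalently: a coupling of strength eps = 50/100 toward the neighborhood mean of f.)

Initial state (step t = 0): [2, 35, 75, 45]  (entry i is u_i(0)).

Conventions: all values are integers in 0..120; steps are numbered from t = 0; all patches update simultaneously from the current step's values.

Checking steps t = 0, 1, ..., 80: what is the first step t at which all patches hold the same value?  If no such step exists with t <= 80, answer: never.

Simulating step by step:
t=0: [2, 35, 75, 45]  (not all equal)
t=1: [61, 54, 54, 64]  (not all equal)
t=2: [37, 71, 71, 40]  (not all equal)
t=3: [47, 40, 40, 50]  (not all equal)
t=4: [76, 69, 69, 79]  (not all equal)
t=5: [42, 35, 35, 45]  (not all equal)
t=6: [61, 54, 54, 64]  (not all equal)

Answer: never
Key observation: The state at step 1 reappears at step 6 — the system is in a cycle of period 5 from step 1 on.  No step 0..6 is synchronized, and the cycle repeats forever, so no step up to 80 (or ever) has all patches equal.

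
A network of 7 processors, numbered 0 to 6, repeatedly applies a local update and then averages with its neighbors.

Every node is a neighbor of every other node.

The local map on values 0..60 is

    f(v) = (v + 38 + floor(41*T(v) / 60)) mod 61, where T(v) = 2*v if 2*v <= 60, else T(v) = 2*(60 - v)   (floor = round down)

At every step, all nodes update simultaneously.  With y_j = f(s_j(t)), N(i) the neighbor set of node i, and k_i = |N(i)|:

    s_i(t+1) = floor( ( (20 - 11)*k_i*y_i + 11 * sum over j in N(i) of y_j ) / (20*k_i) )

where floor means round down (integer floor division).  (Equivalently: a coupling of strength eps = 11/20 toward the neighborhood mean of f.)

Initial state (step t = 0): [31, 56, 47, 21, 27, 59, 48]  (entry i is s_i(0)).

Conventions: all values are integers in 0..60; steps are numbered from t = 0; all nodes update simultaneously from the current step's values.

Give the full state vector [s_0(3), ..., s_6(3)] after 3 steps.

Answer: [42, 42, 42, 42, 42, 42, 42]

Derivation:
t=0: [31, 56, 47, 21, 27, 59, 48]
t=1: [41, 38, 39, 34, 39, 38, 39]
t=2: [43, 44, 44, 44, 44, 44, 44]
t=3: [42, 42, 42, 42, 42, 42, 42]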